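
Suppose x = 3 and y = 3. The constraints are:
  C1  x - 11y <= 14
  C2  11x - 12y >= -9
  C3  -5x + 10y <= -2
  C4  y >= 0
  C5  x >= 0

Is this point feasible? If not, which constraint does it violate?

Constraint C3: -5x + 10y = 15, which is not ≤ -2. All other constraints are satisfied.

not feasible — violates C3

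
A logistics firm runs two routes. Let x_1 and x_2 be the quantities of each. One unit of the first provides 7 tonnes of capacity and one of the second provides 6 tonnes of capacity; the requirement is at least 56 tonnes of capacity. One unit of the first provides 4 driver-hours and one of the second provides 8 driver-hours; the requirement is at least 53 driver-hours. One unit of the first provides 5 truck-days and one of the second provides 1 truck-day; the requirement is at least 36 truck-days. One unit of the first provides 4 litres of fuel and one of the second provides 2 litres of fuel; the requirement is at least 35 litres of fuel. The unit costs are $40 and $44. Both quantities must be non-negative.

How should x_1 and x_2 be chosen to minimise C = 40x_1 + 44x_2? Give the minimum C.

x_1 = 29/4, x_2 = 3, minimum C = 422

The feasible region is unbounded (it extends along (0, 1), (1, 0)), but C strictly increases along every unbounded feasible direction, so there is no improving ray and the minimum is attained at a vertex.

The optimum lies where 4x_1 + 8x_2 = 53 and 4x_1 + 2x_2 = 35.
Solving simultaneously gives x_1 = 29/4, x_2 = 3.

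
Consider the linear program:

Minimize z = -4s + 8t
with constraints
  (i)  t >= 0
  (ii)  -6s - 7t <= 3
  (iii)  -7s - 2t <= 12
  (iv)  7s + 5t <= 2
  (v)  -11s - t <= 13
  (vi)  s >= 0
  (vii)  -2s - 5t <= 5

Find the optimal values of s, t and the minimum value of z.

s = 2/7, t = 0, minimum z = -8/7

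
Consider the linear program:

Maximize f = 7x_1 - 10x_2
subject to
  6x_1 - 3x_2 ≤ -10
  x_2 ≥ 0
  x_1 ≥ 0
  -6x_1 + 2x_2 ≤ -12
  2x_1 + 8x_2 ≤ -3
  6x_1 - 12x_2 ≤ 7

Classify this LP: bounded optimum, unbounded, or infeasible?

infeasible

The boundaries 6x_1 - 3x_2 = -10 and -6x_1 + 2x_2 = -12 meet at (28/3, 22), but that point violates 2x_1 + 8x_2 ≤ -3. Every candidate vertex is excluded by some other constraint, so the feasible region is empty.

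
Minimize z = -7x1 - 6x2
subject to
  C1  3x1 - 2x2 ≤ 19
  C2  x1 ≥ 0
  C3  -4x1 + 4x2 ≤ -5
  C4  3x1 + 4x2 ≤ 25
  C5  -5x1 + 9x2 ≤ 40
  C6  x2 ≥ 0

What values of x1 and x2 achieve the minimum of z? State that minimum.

x1 = 7, x2 = 1, minimum z = -55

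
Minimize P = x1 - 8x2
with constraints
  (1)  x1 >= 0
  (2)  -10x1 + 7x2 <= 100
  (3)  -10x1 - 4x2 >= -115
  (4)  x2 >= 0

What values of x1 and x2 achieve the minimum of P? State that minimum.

Corner points and P = x1 - 8x2:
  (0, 100/7) → P = -800/7
  (0, 0) → P = 0
  (81/22, 215/11) → P = -3359/22
  (23/2, 0) → P = 23/2

The optimum lies where -10x1 + 7x2 = 100 and -10x1 - 4x2 = -115.
Solving simultaneously gives x1 = 81/22, x2 = 215/11.

x1 = 81/22, x2 = 215/11, minimum P = -3359/22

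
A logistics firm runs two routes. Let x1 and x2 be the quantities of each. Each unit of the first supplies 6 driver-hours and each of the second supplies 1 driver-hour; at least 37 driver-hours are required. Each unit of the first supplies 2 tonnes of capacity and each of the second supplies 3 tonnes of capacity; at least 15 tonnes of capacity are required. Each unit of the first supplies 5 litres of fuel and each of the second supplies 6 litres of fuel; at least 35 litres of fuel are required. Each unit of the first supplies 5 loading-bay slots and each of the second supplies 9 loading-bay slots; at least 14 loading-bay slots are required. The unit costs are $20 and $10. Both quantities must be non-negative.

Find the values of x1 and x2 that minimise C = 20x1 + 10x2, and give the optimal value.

The feasible region is unbounded (it extends along (0, 1), (1, 0)), but C strictly increases along every unbounded feasible direction, so there is no improving ray and the minimum is attained at a vertex.

The binding constraints are 6x1 + x2 = 37 and 2x1 + 3x2 = 15.
Solving simultaneously gives x1 = 6, x2 = 1.

x1 = 6, x2 = 1, minimum C = 130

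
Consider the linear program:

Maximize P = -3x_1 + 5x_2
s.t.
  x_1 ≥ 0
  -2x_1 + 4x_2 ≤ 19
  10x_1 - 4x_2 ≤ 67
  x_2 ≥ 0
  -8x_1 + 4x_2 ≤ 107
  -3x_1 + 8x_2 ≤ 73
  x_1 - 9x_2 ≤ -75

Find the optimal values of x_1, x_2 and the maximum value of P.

Corner points and P = -3x_1 + 5x_2:
  (43/4, 81/8) → P = 147/8
  (129/14, 131/14) → P = 134/7
  (21/2, 19/2) → P = 16

x_1 = 129/14, x_2 = 131/14, maximum P = 134/7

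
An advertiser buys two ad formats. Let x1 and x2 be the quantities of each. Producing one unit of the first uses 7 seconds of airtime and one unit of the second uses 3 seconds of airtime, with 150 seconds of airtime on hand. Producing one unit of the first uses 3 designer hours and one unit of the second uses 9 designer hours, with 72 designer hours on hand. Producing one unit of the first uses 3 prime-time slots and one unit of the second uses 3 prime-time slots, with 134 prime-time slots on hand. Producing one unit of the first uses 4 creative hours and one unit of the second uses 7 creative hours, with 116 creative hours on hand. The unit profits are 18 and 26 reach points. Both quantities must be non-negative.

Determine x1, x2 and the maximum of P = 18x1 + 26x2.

x1 = 21, x2 = 1, maximum P = 404

Vertices and P = 18x1 + 26x2:
  (0, 0) → P = 0
  (0, 8) → P = 208
  (150/7, 0) → P = 2700/7
  (21, 1) → P = 404

At the optimal vertex, 7x1 + 3x2 = 150 and 3x1 + 9x2 = 72.
Solving simultaneously gives x1 = 21, x2 = 1.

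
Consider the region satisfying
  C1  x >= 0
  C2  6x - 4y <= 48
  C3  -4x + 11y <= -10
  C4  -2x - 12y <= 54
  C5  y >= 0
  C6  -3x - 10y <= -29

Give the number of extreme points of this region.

3

Intersecting each pair of boundary lines and keeping only the points that satisfy every inequality leaves:
  (244/25, 66/25)
  (149/18, 5/12)
  (419/73, 86/73)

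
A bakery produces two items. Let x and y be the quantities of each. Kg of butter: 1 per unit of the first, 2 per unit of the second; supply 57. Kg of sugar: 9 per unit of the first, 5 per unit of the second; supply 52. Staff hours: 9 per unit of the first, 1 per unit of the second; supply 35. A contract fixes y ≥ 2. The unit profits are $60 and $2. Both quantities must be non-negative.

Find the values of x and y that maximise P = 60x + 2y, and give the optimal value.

x = 11/3, y = 2, maximum P = 224

Extreme points and P = 60x + 2y:
  (0, 52/5) → P = 104/5
  (0, 2) → P = 4
  (41/12, 17/4) → P = 427/2
  (11/3, 2) → P = 224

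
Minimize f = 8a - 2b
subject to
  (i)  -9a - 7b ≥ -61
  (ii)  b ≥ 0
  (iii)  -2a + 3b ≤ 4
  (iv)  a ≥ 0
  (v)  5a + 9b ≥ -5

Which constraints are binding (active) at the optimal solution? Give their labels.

(iii) and (iv)

Extreme points and f = 8a - 2b:
  (61/9, 0) → f = 488/9
  (155/41, 158/41) → f = 924/41
  (0, 0) → f = 0
  (0, 4/3) → f = -8/3

The minimum is at (0, 4/3). Substituting into each constraint, equality holds for (iii) and (iv); the remaining constraints have slack.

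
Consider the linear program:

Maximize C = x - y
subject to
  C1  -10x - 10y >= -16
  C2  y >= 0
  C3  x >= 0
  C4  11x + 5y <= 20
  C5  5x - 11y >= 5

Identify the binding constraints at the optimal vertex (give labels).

Corner points and C = x - y:
  (8/5, 0) → C = 8/5
  (113/80, 3/16) → C = 49/40
  (1, 0) → C = 1

The maximum is at (8/5, 0). Substituting into each constraint, equality holds for C1 and C2; the remaining constraints have slack.

C1 and C2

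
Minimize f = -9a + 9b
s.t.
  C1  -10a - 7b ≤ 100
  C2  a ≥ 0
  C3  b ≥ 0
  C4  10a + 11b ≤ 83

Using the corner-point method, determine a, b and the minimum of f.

a = 83/10, b = 0, minimum f = -747/10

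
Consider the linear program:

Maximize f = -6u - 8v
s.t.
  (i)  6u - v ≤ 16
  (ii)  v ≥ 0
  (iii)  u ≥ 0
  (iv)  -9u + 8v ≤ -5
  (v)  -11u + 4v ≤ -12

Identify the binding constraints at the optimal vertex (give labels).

(ii) and (v)

Feasible corners and f = -6u - 8v:
  (8/3, 0) → f = -16
  (41/13, 38/13) → f = -550/13
  (12/11, 0) → f = -72/11
  (19/13, 53/52) → f = -220/13

The maximum is at (12/11, 0). Substituting into each constraint, equality holds for (ii) and (v); the remaining constraints have slack.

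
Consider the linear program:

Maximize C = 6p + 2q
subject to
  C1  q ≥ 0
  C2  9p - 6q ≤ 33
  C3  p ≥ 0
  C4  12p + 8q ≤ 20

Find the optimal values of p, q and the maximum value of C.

p = 5/3, q = 0, maximum C = 10

Corner points and C = 6p + 2q:
  (0, 0) → C = 0
  (5/3, 0) → C = 10
  (0, 5/2) → C = 5

The optimum lies where q = 0 and 12p + 8q = 20.
Solving simultaneously gives p = 5/3, q = 0.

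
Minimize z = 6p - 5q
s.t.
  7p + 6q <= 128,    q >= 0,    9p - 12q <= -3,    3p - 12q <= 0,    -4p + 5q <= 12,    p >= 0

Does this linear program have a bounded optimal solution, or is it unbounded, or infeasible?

Corner points and z = 6p - 5q:
  (11, 17/2) → z = 47/2
  (568/59, 596/59) → z = 428/59
  (0, 1/4) → z = -5/4
  (0, 12/5) → z = -12
The feasible region has finitely many vertices and no improving ray; the minimum is -12 at (0, 12/5).

bounded optimum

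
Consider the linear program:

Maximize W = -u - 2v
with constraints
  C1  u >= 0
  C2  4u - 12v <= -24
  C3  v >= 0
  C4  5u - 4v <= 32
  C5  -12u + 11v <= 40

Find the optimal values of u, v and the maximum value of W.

u = 0, v = 2, maximum W = -4

Vertices and W = -u - 2v:
  (0, 2) → W = -4
  (0, 40/11) → W = -80/11
  (120/11, 62/11) → W = -244/11
  (512/7, 584/7) → W = -240

The optimum lies where u = 0 and 4u - 12v = -24.
Solving simultaneously gives u = 0, v = 2.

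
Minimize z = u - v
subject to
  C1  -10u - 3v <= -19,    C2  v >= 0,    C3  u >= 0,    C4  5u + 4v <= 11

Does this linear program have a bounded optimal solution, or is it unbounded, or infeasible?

bounded optimum

Corner points and z = u - v:
  (19/10, 0) → z = 19/10
  (43/25, 3/5) → z = 28/25
  (11/5, 0) → z = 11/5
The feasible region has finitely many vertices and no improving ray; the minimum is 28/25 at (43/25, 3/5).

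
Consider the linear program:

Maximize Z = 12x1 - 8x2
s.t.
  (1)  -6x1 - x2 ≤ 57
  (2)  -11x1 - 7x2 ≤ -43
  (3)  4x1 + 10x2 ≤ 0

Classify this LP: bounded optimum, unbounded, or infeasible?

From the feasible point (215/41, -86/41), moving in the direction (7, -11) keeps every constraint satisfied while Z increases without bound.

unbounded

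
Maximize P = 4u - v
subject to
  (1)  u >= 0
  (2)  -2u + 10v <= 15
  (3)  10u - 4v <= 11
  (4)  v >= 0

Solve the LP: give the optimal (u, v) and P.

u = 85/46, v = 43/23, maximum P = 127/23

The optimum lies where -2u + 10v = 15 and 10u - 4v = 11.
Solving simultaneously gives u = 85/46, v = 43/23.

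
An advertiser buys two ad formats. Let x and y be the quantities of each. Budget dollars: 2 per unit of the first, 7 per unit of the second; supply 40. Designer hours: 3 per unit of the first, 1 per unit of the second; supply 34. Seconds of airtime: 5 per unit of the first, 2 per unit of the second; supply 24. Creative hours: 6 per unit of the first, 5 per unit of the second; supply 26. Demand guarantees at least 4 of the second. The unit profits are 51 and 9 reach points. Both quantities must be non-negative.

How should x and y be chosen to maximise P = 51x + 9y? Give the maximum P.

x = 1, y = 4, maximum P = 87

Corner points and P = 51x + 9y:
  (0, 26/5) → P = 234/5
  (0, 4) → P = 36
  (1, 4) → P = 87

The optimum lies where 6x + 5y = 26 and y = 4.
Solving simultaneously gives x = 1, y = 4.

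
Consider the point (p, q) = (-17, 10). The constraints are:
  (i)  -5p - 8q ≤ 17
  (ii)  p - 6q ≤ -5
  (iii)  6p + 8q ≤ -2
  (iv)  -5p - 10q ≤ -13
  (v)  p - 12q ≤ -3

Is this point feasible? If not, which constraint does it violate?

feasible

(i): 5 ≤ 17 ✓
(ii): -77 ≤ -5 ✓
(iii): -22 ≤ -2 ✓
(iv): -15 ≤ -13 ✓
(v): -137 ≤ -3 ✓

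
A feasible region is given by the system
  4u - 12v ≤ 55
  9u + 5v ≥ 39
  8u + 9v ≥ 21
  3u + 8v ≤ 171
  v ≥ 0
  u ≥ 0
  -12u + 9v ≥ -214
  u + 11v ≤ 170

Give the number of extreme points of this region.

Pairwise boundary intersections that survive every other constraint:
  (55/4, 0)
  (691/36, 49/27)
  (13/3, 0)
  (0, 39/5)
  (3251/123, 470/41)
  (521/25, 339/25)
  (0, 170/11)

7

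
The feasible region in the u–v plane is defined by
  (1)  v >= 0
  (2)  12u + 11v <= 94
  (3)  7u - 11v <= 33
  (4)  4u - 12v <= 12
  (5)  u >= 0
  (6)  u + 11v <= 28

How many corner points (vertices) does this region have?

6

The feasible vertices (each the meet of two boundaries and inside every other half-plane) are:
  (3, 0)
  (0, 0)
  (127/19, 262/209)
  (6, 2)
  (33/5, 6/5)
  (0, 28/11)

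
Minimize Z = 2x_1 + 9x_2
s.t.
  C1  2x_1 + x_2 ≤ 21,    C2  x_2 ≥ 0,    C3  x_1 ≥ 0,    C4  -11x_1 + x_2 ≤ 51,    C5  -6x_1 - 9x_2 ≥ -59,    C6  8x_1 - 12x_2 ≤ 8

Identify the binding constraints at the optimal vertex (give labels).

C2 and C3

Extreme points and Z = 2x_1 + 9x_2:
  (0, 0) → Z = 0
  (1, 0) → Z = 2
  (0, 59/9) → Z = 59
  (65/12, 53/18) → Z = 112/3

The minimum is at (0, 0). Substituting into each constraint, equality holds for C2 and C3; the remaining constraints have slack.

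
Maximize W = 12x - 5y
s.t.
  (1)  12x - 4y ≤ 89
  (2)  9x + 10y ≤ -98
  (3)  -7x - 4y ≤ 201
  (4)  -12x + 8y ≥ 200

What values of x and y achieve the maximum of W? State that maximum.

Feasible corners and W = 12x - 5y:
  (-809/17, 1123/34) → W = -25031/34
  (-29/2, 13/4) → W = -761/4
  (-301/13, -253/26) → W = -5959/26

x = -29/2, y = 13/4, maximum W = -761/4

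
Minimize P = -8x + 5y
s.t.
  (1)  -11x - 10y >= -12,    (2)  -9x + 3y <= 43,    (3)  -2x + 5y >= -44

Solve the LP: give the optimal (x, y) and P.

x = 20/3, y = -92/15, minimum P = -84

Feasible corners and P = -8x + 5y:
  (-394/123, 581/123) → P = 2019/41
  (20/3, -92/15) → P = -84
  (-347/39, -482/39) → P = 122/13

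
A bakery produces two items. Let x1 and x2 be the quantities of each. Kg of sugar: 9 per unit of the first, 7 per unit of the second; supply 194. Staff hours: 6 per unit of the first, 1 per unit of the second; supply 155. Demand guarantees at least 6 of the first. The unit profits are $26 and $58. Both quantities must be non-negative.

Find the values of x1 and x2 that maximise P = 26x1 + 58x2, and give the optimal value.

x1 = 6, x2 = 20, maximum P = 1316

Feasible corners and P = 26x1 + 58x2:
  (194/9, 0) → P = 5044/9
  (6, 0) → P = 156
  (6, 20) → P = 1316

The optimum lies where 9x1 + 7x2 = 194 and x1 = 6.
Solving simultaneously gives x1 = 6, x2 = 20.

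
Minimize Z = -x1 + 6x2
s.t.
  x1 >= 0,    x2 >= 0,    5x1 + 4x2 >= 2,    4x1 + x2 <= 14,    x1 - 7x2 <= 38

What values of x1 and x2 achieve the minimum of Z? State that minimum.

x1 = 7/2, x2 = 0, minimum Z = -7/2

Feasible corners and Z = -x1 + 6x2:
  (0, 1/2) → Z = 3
  (0, 14) → Z = 84
  (2/5, 0) → Z = -2/5
  (7/2, 0) → Z = -7/2

At the optimal vertex, x2 = 0 and 4x1 + x2 = 14.
Solving simultaneously gives x1 = 7/2, x2 = 0.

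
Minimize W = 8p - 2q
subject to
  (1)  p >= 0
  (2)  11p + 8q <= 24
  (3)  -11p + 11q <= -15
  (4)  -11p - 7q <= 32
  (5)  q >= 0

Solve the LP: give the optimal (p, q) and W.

p = 15/11, q = 0, minimum W = 120/11

Extreme points and W = 8p - 2q:
  (384/209, 9/19) → W = 2874/209
  (24/11, 0) → W = 192/11
  (15/11, 0) → W = 120/11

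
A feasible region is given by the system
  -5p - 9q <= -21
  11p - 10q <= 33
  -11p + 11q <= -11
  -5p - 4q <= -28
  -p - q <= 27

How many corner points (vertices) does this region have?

Pairwise boundary intersections that survive every other constraint:
  (23, 22)
  (206/47, 143/94)
  (32/9, 23/9)

3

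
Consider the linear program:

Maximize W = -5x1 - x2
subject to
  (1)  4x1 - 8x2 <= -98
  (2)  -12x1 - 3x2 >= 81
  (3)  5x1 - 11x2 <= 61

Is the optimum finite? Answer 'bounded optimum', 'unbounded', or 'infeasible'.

From the feasible point (-157/18, 71/9), moving in the direction (-11, -5) keeps every constraint satisfied while W increases without bound.

unbounded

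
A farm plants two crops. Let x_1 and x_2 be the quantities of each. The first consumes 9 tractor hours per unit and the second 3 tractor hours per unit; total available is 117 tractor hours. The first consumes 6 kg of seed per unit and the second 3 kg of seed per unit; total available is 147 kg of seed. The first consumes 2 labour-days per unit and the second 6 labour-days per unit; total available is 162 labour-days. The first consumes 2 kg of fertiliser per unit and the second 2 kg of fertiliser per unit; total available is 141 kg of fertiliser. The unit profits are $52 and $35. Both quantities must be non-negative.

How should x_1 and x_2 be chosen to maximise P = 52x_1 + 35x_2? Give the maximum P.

Vertices and P = 52x_1 + 35x_2:
  (0, 0) → P = 0
  (0, 27) → P = 945
  (13, 0) → P = 676
  (9/2, 51/2) → P = 2253/2

The optimum lies where 9x_1 + 3x_2 = 117 and 2x_1 + 6x_2 = 162.
Solving simultaneously gives x_1 = 9/2, x_2 = 51/2.

x_1 = 9/2, x_2 = 51/2, maximum P = 2253/2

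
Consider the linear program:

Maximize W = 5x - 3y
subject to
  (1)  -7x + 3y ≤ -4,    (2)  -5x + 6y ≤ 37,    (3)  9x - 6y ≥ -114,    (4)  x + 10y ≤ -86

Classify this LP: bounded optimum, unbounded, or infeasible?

From the feasible point (-218/73, -606/73), moving in the direction (10, -1) keeps every constraint satisfied while W increases without bound.

unbounded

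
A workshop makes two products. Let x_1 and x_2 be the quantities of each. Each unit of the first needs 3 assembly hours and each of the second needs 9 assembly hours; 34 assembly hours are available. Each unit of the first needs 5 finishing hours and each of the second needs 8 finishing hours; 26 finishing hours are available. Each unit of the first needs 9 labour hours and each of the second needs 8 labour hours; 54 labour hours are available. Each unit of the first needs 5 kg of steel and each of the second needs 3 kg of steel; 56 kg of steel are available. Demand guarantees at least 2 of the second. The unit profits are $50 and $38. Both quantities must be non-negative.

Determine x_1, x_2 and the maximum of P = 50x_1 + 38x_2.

Corner points and P = 50x_1 + 38x_2:
  (0, 13/4) → P = 247/2
  (0, 2) → P = 76
  (2, 2) → P = 176

The optimum lies where 5x_1 + 8x_2 = 26 and x_2 = 2.
Solving simultaneously gives x_1 = 2, x_2 = 2.

x_1 = 2, x_2 = 2, maximum P = 176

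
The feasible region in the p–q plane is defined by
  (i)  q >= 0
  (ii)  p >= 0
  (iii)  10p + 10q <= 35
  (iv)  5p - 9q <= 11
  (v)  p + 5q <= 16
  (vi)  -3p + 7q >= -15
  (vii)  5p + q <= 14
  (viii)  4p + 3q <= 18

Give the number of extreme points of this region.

Of the 28 pairwise boundary intersections, those satisfying every inequality are:
  (0, 0)
  (11/5, 0)
  (0, 16/5)
  (3/8, 25/8)
  (21/8, 7/8)
  (137/50, 3/10)

6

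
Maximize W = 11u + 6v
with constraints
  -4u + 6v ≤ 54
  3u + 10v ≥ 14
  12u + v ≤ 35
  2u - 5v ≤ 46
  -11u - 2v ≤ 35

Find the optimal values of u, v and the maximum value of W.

u = 39/19, v = 197/19, maximum W = 1611/19

Feasible corners and W = 11u + 6v:
  (39/19, 197/19) → W = 1611/19
  (-159/37, 227/37) → W = -387/37
  (112/39, 7/13) → W = 1358/39
  (-189/52, 259/104) → W = -651/26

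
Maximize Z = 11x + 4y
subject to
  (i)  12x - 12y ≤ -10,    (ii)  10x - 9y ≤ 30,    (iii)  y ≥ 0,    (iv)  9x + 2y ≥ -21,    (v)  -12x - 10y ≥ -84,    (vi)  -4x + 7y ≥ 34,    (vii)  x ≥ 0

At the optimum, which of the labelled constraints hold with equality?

Vertices and Z = 11x + 4y:
  (2, 6) → Z = 46
  (0, 42/5) → Z = 168/5
  (0, 34/7) → Z = 136/7

The maximum is at (2, 6). Substituting into each constraint, equality holds for (v) and (vi); the remaining constraints have slack.

(v) and (vi)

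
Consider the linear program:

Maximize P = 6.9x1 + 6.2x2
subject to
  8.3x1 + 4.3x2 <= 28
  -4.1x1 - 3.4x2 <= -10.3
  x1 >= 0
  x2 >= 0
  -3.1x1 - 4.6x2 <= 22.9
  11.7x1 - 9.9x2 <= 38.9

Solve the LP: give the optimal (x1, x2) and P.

Corner points and P = 6.9x1 + 6.2x2:
  (0, 280/43) → P = 1736/43
  (44447/13248, 473/13248) → P = 3096169/132480
  (0, 103/34) → P = 3193/170
  (103/41, 0) → P = 7107/410
  (389/117, 0) → P = 8947/390

The optimum lies where 8.3x1 + 4.3x2 = 28 and x1 = 0.
Solving simultaneously gives x1 = 0, x2 = 280/43.

x1 = 0, x2 = 280/43, maximum P = 1736/43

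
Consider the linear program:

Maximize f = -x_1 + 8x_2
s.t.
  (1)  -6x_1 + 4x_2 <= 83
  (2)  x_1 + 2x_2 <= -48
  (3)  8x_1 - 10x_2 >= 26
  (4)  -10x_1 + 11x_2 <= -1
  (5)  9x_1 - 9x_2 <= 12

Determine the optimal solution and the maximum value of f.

x_1 = -214/13, x_2 = -205/13, maximum f = -1426/13

The binding constraints are x_1 + 2x_2 = -48 and 8x_1 - 10x_2 = 26.
Solving simultaneously gives x_1 = -214/13, x_2 = -205/13.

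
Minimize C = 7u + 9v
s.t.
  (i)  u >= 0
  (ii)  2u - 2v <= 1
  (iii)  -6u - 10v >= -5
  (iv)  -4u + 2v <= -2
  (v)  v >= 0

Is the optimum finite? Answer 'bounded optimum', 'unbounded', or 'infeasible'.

Feasible corners and C = 7u + 9v:
  (5/8, 1/8) → C = 11/2
  (1/2, 0) → C = 7/2
  (15/26, 2/13) → C = 141/26
The feasible region has finitely many vertices and no improving ray; the minimum is 7/2 at (1/2, 0).

bounded optimum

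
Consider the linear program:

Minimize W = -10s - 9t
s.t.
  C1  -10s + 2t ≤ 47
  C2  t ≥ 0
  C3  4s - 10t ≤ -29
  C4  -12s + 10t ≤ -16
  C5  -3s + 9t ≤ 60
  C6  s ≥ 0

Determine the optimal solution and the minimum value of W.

s = 113/2, t = 51/2, minimum W = -1589/2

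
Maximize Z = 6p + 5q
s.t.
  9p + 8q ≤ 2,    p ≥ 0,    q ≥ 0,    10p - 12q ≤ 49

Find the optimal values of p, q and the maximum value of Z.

p = 2/9, q = 0, maximum Z = 4/3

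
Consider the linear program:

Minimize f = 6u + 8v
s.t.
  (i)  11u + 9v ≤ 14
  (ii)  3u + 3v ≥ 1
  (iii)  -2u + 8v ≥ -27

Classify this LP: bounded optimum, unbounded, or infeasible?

bounded optimum

Feasible corners and f = 6u + 8v:
  (355/106, -269/106) → f = -11/53
  (89/30, -79/30) → f = -49/15
The feasible region has finitely many vertices and no improving ray; the minimum is -49/15 at (89/30, -79/30).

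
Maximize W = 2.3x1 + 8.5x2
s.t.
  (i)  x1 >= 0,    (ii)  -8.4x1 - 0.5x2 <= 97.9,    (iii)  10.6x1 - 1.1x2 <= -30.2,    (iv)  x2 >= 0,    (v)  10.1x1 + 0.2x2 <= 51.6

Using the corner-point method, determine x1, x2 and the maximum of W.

x1 = 0, x2 = 258, maximum W = 2193

Vertices and W = 2.3x1 + 8.5x2:
  (0, 302/11) → W = 2567/11
  (0, 258) → W = 2193
  (5072/1323, 85198/1323) → W = 3679243/6615

At the optimal vertex, x1 = 0 and 10.1x1 + 0.2x2 = 51.6.
Solving simultaneously gives x1 = 0, x2 = 258.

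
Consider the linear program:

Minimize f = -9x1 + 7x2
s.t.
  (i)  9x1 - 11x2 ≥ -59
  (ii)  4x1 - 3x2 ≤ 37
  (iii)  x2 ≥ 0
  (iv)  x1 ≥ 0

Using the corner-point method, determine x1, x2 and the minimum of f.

x1 = 37/4, x2 = 0, minimum f = -333/4

Feasible corners and f = -9x1 + 7x2:
  (584/17, 569/17) → f = -1273/17
  (0, 59/11) → f = 413/11
  (37/4, 0) → f = -333/4
  (0, 0) → f = 0

The binding constraints are 4x1 - 3x2 = 37 and x2 = 0.
Solving simultaneously gives x1 = 37/4, x2 = 0.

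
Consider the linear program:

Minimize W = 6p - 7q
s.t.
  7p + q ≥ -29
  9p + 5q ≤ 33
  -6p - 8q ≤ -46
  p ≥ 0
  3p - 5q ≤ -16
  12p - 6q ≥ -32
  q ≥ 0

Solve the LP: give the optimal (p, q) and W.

p = 1/3, q = 6, minimum W = -40

Corner points and W = 6p - 7q:
  (17/21, 36/7) → W = -218/7
  (1/3, 6) → W = -40
  (5/33, 62/11) → W = -424/11

The binding constraints are 9p + 5q = 33 and 12p - 6q = -32.
Solving simultaneously gives p = 1/3, q = 6.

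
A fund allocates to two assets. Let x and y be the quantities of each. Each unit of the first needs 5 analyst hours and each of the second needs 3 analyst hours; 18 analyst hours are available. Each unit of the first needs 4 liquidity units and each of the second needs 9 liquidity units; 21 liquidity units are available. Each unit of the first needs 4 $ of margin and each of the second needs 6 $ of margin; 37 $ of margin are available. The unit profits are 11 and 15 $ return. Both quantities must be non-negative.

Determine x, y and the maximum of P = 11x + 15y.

x = 3, y = 1, maximum P = 48

Extreme points and P = 11x + 15y:
  (0, 0) → P = 0
  (0, 7/3) → P = 35
  (18/5, 0) → P = 198/5
  (3, 1) → P = 48

The binding constraints are 5x + 3y = 18 and 4x + 9y = 21.
Solving simultaneously gives x = 3, y = 1.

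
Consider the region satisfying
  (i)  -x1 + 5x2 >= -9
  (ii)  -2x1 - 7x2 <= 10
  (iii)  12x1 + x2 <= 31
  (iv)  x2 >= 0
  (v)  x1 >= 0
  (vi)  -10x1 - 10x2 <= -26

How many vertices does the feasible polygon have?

3

The feasible vertices (each the meet of two boundaries and inside every other half-plane) are:
  (0, 31)
  (142/55, 1/55)
  (0, 13/5)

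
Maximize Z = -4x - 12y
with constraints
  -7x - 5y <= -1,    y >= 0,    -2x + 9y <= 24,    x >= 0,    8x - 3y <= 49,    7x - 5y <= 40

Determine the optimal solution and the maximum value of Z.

Extreme points and Z = -4x - 12y:
  (1/7, 0) → Z = -4/7
  (0, 1/5) → Z = -12/5
  (40/7, 0) → Z = -160/7
  (0, 8/3) → Z = -32
  (171/22, 145/33) → Z = -922/11
  (125/19, 23/19) → Z = -776/19

The binding constraints are -7x - 5y = -1 and y = 0.
Solving simultaneously gives x = 1/7, y = 0.

x = 1/7, y = 0, maximum Z = -4/7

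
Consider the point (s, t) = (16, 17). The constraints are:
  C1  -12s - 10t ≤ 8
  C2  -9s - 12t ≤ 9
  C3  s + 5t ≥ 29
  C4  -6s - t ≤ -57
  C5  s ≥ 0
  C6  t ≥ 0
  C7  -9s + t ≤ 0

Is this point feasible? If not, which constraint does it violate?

C1: -362 ≤ 8 ✓
C2: -348 ≤ 9 ✓
C3: 101 ≥ 29 ✓
C4: -113 ≤ -57 ✓
C5: 16 ≥ 0 ✓
C6: 17 ≥ 0 ✓
C7: -127 ≤ 0 ✓

feasible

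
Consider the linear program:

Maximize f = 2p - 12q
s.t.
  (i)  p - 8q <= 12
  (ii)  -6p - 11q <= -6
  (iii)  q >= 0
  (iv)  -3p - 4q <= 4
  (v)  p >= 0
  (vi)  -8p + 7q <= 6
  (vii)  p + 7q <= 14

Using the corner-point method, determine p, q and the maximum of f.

Vertices and f = 2p - 12q:
  (12, 0) → f = 24
  (196/15, 2/15) → f = 368/15
  (1, 0) → f = 2
  (0, 6/11) → f = -72/11
  (0, 6/7) → f = -72/7
  (8/9, 118/63) → f = -1304/63

p = 196/15, q = 2/15, maximum f = 368/15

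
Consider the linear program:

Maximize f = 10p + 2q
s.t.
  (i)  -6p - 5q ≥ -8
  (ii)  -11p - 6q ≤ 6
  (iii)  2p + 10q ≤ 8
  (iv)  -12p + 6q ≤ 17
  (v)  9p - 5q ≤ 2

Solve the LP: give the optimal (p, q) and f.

p = 3/5, q = 17/25, maximum f = 184/25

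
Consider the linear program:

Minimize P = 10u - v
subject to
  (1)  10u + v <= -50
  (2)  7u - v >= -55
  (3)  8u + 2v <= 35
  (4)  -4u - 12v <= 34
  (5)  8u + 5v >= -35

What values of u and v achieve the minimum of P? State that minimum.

Vertices and P = 10u - v:
  (-105/17, 200/17) → P = -1250/17
  (-215/42, 25/21) → P = -1100/21
  (-310/43, 195/43) → P = -3295/43

u = -310/43, v = 195/43, minimum P = -3295/43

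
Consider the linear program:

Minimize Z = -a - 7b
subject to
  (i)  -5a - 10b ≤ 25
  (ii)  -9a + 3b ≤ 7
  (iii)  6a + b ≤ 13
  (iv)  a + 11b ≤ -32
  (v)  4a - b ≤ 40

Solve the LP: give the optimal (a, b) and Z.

a = 35/13, b = -41/13, minimum Z = 252/13

Corner points and Z = -a - 7b:
  (31/11, -43/11) → Z = 270/11
  (1, -3) → Z = 20
  (35/13, -41/13) → Z = 252/13

At the optimal vertex, 6a + b = 13 and a + 11b = -32.
Solving simultaneously gives a = 35/13, b = -41/13.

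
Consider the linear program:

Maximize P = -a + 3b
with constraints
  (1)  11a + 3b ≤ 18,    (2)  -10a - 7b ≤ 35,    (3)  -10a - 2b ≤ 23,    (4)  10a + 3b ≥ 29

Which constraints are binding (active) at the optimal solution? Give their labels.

(1) and (3)

Feasible corners and P = -a + 3b:
  (-105/8, 433/8) → P = 351/2
  (-11, 139/3) → P = 150
  (-127/10, 52) → P = 1687/10

The maximum is at (-105/8, 433/8). Substituting into each constraint, equality holds for (1) and (3); the remaining constraints have slack.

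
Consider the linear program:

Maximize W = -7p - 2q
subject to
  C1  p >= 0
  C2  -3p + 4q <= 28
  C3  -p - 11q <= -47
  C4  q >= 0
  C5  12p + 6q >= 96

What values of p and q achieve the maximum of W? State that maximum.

Feasible corners and W = -7p - 2q:
  (36/11, 104/11) → W = -460/11
  (47, 0) → W = -329
  (43/7, 26/7) → W = -353/7
The feasible region is unbounded (it extends along (4, 3), (1, 0)), but W strictly decreases along every unbounded feasible direction, so there is no improving ray and the maximum is attained at a vertex.

p = 36/11, q = 104/11, maximum W = -460/11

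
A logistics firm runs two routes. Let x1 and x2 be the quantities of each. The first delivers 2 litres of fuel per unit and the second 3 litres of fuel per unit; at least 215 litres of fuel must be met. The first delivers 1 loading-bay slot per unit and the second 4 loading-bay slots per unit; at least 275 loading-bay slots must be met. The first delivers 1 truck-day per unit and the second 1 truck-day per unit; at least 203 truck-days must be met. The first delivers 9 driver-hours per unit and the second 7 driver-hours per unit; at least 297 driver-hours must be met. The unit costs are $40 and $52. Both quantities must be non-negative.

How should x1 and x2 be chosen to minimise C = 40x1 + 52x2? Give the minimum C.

Extreme points and C = 40x1 + 52x2:
  (0, 203) → C = 10556
  (275, 0) → C = 11000
  (179, 24) → C = 8408
The feasible region is unbounded (it extends along (0, 1), (1, 0)), but C strictly increases along every unbounded feasible direction, so there is no improving ray and the minimum is attained at a vertex.

The optimum lies where x1 + 4x2 = 275 and x1 + x2 = 203.
Solving simultaneously gives x1 = 179, x2 = 24.

x1 = 179, x2 = 24, minimum C = 8408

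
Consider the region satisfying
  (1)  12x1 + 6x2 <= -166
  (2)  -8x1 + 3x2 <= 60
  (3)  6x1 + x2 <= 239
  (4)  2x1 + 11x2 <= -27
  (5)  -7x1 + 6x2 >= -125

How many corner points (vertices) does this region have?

Intersecting each pair of boundary lines and keeping only the points that satisfy every inequality leaves:
  (-143/14, -152/21)
  (-41/19, -1331/57)
  (-245/9, -1420/27)

3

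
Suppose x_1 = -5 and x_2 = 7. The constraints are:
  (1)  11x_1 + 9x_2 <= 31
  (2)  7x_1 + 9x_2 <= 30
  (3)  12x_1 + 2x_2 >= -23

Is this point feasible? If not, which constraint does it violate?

not feasible — violates (3)

Constraint (3): 12x_1 + 2x_2 = -46, which is not ≥ -23. All other constraints are satisfied.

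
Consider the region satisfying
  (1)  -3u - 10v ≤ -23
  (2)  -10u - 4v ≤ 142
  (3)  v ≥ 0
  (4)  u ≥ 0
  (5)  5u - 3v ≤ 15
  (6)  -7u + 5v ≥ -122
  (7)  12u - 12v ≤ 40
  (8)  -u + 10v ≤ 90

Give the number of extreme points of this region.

4

Pairwise boundary intersections that survive every other constraint:
  (0, 23/10)
  (219/59, 70/59)
  (0, 9)
  (420/47, 465/47)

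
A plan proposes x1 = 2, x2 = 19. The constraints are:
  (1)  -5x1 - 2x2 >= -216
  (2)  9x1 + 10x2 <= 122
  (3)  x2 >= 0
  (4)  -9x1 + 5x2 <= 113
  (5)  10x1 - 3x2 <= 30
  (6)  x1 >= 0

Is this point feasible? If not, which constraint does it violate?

not feasible — violates (2)

Constraint (2): 9x1 + 10x2 = 208, which is not ≤ 122. All other constraints are satisfied.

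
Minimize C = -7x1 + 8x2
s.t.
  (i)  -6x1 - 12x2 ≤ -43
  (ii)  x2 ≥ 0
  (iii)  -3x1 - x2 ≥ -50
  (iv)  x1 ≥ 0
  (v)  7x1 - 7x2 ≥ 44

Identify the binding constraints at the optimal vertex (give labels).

Extreme points and C = -7x1 + 8x2:
  (43/6, 0) → C = -301/6
  (829/126, 37/126) → C = -5507/126
  (50/3, 0) → C = -350/3
  (197/14, 109/14) → C = -507/14

The minimum is at (50/3, 0). Substituting into each constraint, equality holds for (ii) and (iii); the remaining constraints have slack.

(ii) and (iii)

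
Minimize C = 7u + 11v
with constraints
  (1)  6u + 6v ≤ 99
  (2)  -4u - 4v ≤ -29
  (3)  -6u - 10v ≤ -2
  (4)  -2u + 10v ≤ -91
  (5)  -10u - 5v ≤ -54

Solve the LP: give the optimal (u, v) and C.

The binding constraints are -4u - 4v = -29 and -6u - 10v = -2.
Solving simultaneously gives u = 141/8, v = -83/8.

u = 141/8, v = -83/8, minimum C = 37/4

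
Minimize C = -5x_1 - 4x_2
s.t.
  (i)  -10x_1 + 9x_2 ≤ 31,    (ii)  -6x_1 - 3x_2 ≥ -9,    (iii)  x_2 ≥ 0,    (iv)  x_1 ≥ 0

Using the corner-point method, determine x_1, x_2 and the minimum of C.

Corner points and C = -5x_1 - 4x_2:
  (3/2, 0) → C = -15/2
  (0, 3) → C = -12
  (0, 0) → C = 0

The binding constraints are -6x_1 - 3x_2 = -9 and x_1 = 0.
Solving simultaneously gives x_1 = 0, x_2 = 3.

x_1 = 0, x_2 = 3, minimum C = -12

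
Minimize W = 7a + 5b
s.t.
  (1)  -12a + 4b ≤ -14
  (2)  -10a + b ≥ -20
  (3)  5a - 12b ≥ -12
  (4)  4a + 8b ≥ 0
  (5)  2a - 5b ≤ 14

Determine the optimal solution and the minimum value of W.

a = 1, b = -1/2, minimum W = 9/2

Corner points and W = 7a + 5b:
  (54/31, 107/62) → W = 1291/62
  (1, -1/2) → W = 9/2
  (252/115, 44/23) → W = 2864/115
  (40/21, -20/21) → W = 60/7

The binding constraints are -12a + 4b = -14 and 4a + 8b = 0.
Solving simultaneously gives a = 1, b = -1/2.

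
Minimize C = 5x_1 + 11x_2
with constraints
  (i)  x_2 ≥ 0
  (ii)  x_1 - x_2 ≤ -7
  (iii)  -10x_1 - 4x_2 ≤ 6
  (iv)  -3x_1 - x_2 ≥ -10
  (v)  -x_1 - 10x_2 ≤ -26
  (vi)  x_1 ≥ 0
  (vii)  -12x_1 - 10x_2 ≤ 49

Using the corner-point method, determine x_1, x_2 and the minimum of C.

Corner points and C = 5x_1 + 11x_2:
  (3/4, 31/4) → C = 89
  (0, 7) → C = 77
  (0, 10) → C = 110

The binding constraints are x_1 - x_2 = -7 and x_1 = 0.
Solving simultaneously gives x_1 = 0, x_2 = 7.

x_1 = 0, x_2 = 7, minimum C = 77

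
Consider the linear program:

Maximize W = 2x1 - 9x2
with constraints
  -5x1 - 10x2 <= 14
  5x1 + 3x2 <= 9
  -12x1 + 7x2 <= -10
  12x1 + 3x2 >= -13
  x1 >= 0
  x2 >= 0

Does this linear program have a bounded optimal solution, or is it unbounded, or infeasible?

Vertices and W = 2x1 - 9x2:
  (93/71, 58/71) → W = -336/71
  (9/5, 0) → W = 18/5
  (5/6, 0) → W = 5/3
The feasible region has finitely many vertices and no improving ray; the maximum is 18/5 at (9/5, 0).

bounded optimum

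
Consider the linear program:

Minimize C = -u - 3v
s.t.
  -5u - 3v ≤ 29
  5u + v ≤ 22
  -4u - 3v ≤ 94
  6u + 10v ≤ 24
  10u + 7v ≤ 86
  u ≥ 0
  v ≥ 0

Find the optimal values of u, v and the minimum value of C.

u = 0, v = 12/5, minimum C = -36/5

Vertices and C = -u - 3v:
  (0, 12/5) → C = -36/5
  (4, 0) → C = -4
  (0, 0) → C = 0

At the optimal vertex, 6u + 10v = 24 and u = 0.
Solving simultaneously gives u = 0, v = 12/5.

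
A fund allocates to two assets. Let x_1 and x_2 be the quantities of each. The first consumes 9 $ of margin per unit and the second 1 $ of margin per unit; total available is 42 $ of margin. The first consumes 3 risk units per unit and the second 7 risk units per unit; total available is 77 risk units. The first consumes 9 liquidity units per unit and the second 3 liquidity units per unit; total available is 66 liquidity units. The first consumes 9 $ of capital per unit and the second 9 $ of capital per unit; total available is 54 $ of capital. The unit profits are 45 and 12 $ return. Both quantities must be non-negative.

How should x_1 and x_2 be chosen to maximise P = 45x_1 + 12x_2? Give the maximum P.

x_1 = 9/2, x_2 = 3/2, maximum P = 441/2

The optimum lies where 9x_1 + x_2 = 42 and 9x_1 + 9x_2 = 54.
Solving simultaneously gives x_1 = 9/2, x_2 = 3/2.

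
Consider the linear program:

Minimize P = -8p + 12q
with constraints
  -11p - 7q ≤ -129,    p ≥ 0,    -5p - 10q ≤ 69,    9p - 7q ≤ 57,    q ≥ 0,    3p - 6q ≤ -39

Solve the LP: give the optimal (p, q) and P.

p = 205/11, q = 174/11, minimum P = 448/11

Vertices and P = -8p + 12q:
  (0, 129/7) → P = 1548/7
  (167/29, 272/29) → P = 1928/29
  (205/11, 174/11) → P = 448/11
The feasible region is unbounded (it extends along (0, 1), (7, 9)), but P strictly increases along every unbounded feasible direction, so there is no improving ray and the minimum is attained at a vertex.

The optimum lies where 9p - 7q = 57 and 3p - 6q = -39.
Solving simultaneously gives p = 205/11, q = 174/11.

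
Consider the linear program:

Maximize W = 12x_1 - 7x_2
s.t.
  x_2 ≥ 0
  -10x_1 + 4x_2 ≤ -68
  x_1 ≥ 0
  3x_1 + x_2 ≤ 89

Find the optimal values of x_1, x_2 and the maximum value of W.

x_1 = 89/3, x_2 = 0, maximum W = 356

Corner points and W = 12x_1 - 7x_2:
  (34/5, 0) → W = 408/5
  (89/3, 0) → W = 356
  (212/11, 343/11) → W = 13

At the optimal vertex, x_2 = 0 and 3x_1 + x_2 = 89.
Solving simultaneously gives x_1 = 89/3, x_2 = 0.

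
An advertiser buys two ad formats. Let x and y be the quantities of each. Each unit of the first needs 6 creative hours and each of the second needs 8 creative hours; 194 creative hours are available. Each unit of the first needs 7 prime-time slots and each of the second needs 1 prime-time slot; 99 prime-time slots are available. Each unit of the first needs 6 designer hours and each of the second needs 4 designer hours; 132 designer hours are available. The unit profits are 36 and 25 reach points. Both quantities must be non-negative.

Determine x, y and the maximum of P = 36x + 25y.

x = 35/3, y = 31/2, maximum P = 1615/2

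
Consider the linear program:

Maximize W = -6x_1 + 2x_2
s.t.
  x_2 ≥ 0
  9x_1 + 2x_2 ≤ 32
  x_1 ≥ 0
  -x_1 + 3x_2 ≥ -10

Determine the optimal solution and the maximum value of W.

x_1 = 0, x_2 = 16, maximum W = 32

Vertices and W = -6x_1 + 2x_2:
  (32/9, 0) → W = -64/3
  (0, 0) → W = 0
  (0, 16) → W = 32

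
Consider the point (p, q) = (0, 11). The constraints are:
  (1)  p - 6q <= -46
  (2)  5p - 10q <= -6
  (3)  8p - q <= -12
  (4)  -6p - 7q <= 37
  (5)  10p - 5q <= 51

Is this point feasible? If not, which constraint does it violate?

Constraint (3): 8p - q = -11, which is not ≤ -12. All other constraints are satisfied.

not feasible — violates (3)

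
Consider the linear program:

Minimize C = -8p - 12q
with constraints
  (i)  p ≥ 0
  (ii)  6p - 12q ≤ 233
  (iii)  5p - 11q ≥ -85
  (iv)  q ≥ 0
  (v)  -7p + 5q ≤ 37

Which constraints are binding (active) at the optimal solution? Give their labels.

Corner points and C = -8p - 12q:
  (0, 0) → C = 0
  (0, 37/5) → C = -444/5
  (3583/6, 1675/6) → C = -24382/3
  (233/6, 0) → C = -932/3
  (9/26, 205/26) → C = -1266/13

The minimum is at (3583/6, 1675/6). Substituting into each constraint, equality holds for (ii) and (iii); the remaining constraints have slack.

(ii) and (iii)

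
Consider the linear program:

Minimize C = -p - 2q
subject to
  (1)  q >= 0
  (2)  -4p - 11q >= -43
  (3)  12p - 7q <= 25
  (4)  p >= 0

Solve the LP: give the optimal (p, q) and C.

p = 18/5, q = 13/5, minimum C = -44/5

Corner points and C = -p - 2q:
  (25/12, 0) → C = -25/12
  (0, 0) → C = 0
  (18/5, 13/5) → C = -44/5
  (0, 43/11) → C = -86/11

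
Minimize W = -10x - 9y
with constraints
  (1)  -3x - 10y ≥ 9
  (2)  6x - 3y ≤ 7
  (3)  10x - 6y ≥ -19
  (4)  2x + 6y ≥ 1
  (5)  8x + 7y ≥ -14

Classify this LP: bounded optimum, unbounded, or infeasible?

infeasible

The boundaries -3x - 10y = 9 and 6x - 3y = 7 meet at (43/69, -25/23), but that point violates 2x + 6y ≥ 1. Every candidate vertex is excluded by some other constraint, so the feasible region is empty.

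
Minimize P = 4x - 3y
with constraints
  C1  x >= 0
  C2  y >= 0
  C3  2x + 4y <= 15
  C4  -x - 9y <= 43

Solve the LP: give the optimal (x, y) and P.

x = 0, y = 15/4, minimum P = -45/4

Feasible corners and P = 4x - 3y:
  (0, 0) → P = 0
  (0, 15/4) → P = -45/4
  (15/2, 0) → P = 30

The binding constraints are x = 0 and 2x + 4y = 15.
Solving simultaneously gives x = 0, y = 15/4.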